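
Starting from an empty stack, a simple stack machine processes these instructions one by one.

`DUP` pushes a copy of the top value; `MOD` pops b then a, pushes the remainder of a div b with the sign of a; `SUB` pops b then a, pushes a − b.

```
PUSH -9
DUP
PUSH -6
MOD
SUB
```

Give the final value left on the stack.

PUSH -9  -9
DUP      -9 -9
PUSH -6  -9 -9 -6
MOD      -9 -3
SUB      -6

-6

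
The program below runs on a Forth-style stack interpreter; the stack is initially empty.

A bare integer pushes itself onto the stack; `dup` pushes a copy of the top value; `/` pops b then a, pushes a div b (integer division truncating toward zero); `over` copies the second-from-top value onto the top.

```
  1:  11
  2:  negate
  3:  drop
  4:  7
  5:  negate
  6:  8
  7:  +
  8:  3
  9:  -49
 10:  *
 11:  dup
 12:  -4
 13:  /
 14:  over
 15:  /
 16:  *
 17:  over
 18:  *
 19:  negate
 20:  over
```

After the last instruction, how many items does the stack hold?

3

11      [11]
negate  [-11]
drop    []
7       [7]
negate  [-7]
8       [-7, 8]
+       [1]
3       [1, 3]
-49     [1, 3, -49]
*       [1, -147]
dup     [1, -147, -147]
-4      [1, -147, -147, -4]
/       [1, -147, 36]
over    [1, -147, 36, -147]
/       [1, -147, 0]
*       [1, 0]
over    [1, 0, 1]
*       [1, 0]
negate  [1, 0]
over    [1, 0, 1]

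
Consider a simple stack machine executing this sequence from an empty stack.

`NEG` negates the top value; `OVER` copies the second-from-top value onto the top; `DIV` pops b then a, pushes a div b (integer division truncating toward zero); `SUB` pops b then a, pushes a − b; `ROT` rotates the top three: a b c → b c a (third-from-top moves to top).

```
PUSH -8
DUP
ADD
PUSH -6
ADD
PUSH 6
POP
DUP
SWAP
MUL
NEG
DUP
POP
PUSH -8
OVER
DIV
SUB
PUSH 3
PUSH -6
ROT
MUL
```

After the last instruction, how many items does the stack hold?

2

PUSH -8 -> [-8]
DUP     -> [-8, -8]
ADD     -> [-16]
PUSH -6 -> [-16, -6]
ADD     -> [-22]
PUSH 6  -> [-22, 6]
POP     -> [-22]
DUP     -> [-22, -22]
SWAP    -> [-22, -22]
MUL     -> [484]
NEG     -> [-484]
DUP     -> [-484, -484]
POP     -> [-484]
PUSH -8 -> [-484, -8]
OVER    -> [-484, -8, -484]
DIV     -> [-484, 0]
SUB     -> [-484]
PUSH 3  -> [-484, 3]
PUSH -6 -> [-484, 3, -6]
ROT     -> [3, -6, -484]
MUL     -> [3, 2904]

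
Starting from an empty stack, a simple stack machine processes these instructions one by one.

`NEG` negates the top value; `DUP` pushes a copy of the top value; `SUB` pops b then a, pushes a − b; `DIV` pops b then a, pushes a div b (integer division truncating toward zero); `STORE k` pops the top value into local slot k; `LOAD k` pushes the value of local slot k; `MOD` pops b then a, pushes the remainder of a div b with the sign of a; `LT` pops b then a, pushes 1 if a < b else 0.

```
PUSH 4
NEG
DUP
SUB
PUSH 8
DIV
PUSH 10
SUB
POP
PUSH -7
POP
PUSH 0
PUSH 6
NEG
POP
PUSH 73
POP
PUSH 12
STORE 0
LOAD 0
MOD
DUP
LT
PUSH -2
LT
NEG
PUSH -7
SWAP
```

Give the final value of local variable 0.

PUSH 4  -> [4]
NEG     -> [-4]
DUP     -> [-4, -4]
SUB     -> [0]
PUSH 8  -> [0, 8]
DIV     -> [0]
PUSH 10 -> [0, 10]
SUB     -> [-10]
POP     -> []
PUSH -7 -> [-7]
POP     -> []
PUSH 0  -> [0]
PUSH 6  -> [0, 6]
NEG     -> [0, -6]
POP     -> [0]
PUSH 73 -> [0, 73]
POP     -> [0]
PUSH 12 -> [0, 12]
STORE 0 -> [0]
LOAD 0  -> [0, 12]
MOD     -> [0]
DUP     -> [0, 0]
LT      -> [0]
PUSH -2 -> [0, -2]
LT      -> [0]
NEG     -> [0]
PUSH -7 -> [0, -7]
SWAP    -> [-7, 0]

12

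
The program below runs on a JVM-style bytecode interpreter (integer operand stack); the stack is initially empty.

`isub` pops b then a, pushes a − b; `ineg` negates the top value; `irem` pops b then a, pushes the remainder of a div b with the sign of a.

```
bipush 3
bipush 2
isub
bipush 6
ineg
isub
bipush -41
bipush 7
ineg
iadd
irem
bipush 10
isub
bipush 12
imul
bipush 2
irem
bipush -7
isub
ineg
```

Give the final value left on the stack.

bipush 3   : 3
bipush 2   : 3 2
isub       : 1
bipush 6   : 1 6
ineg       : 1 -6
isub       : 7
bipush -41 : 7 -41
bipush 7   : 7 -41 7
ineg       : 7 -41 -7
iadd       : 7 -48
irem       : 7
bipush 10  : 7 10
isub       : -3
bipush 12  : -3 12
imul       : -36
bipush 2   : -36 2
irem       : 0
bipush -7  : 0 -7
isub       : 7
ineg       : -7

-7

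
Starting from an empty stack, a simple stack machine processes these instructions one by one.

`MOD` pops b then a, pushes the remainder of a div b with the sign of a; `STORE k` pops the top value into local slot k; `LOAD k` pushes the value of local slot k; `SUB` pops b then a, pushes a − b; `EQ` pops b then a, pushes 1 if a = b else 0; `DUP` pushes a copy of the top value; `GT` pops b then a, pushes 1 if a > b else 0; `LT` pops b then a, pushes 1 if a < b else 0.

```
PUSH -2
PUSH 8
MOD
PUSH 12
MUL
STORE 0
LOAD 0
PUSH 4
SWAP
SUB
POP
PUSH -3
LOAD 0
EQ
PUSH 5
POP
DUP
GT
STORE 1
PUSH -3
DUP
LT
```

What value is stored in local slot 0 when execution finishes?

-24

PUSH -2 : [-2]
PUSH 8  : [-2, 8]
MOD     : [-2]
PUSH 12 : [-2, 12]
MUL     : [-24]
STORE 0 : []
LOAD 0  : [-24]
PUSH 4  : [-24, 4]
SWAP    : [4, -24]
SUB     : [28]
POP     : []
PUSH -3 : [-3]
LOAD 0  : [-3, -24]
EQ      : [0]
PUSH 5  : [0, 5]
POP     : [0]
DUP     : [0, 0]
GT      : [0]
STORE 1 : []
PUSH -3 : [-3]
DUP     : [-3, -3]
LT      : [0]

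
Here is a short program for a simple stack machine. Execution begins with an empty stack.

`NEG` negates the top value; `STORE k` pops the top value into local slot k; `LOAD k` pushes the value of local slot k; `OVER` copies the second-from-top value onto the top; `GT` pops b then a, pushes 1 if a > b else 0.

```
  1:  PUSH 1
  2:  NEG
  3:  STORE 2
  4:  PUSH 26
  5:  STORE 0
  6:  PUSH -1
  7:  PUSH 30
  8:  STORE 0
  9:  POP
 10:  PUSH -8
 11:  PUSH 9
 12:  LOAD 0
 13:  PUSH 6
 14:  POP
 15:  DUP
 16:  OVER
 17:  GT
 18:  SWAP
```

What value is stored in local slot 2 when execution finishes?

-1

PUSH 1  → 1
NEG     → -1
STORE 2 → (empty)
PUSH 26 → 26
STORE 0 → (empty)
PUSH -1 → -1
PUSH 30 → -1 30
STORE 0 → -1
POP     → (empty)
PUSH -8 → -8
PUSH 9  → -8 9
LOAD 0  → -8 9 30
PUSH 6  → -8 9 30 6
POP     → -8 9 30
DUP     → -8 9 30 30
OVER    → -8 9 30 30 30
GT      → -8 9 30 0
SWAP    → -8 9 0 30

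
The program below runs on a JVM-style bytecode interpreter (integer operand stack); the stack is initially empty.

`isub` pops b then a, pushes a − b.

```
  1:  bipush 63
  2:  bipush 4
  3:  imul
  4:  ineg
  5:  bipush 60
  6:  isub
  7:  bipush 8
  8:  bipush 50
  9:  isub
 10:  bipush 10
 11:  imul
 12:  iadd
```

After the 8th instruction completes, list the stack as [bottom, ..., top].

[-312, 8, 50]

bipush 63 → [63]
bipush 4  → [63, 4]
imul      → [252]
ineg      → [-252]
bipush 60 → [-252, 60]
isub      → [-312]
bipush 8  → [-312, 8]
bipush 50 → [-312, 8, 50]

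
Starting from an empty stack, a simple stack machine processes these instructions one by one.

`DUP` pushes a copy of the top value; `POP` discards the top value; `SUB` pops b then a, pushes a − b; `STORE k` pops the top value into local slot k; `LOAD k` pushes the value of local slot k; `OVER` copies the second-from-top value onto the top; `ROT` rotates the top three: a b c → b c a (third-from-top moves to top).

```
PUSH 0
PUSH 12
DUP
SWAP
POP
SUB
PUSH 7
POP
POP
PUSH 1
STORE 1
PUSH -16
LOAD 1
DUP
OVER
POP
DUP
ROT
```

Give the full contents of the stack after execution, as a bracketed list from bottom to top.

PUSH 0   → [0]
PUSH 12  → [0, 12]
DUP      → [0, 12, 12]
SWAP     → [0, 12, 12]
POP      → [0, 12]
SUB      → [-12]
PUSH 7   → [-12, 7]
POP      → [-12]
POP      → []
PUSH 1   → [1]
STORE 1  → []
PUSH -16 → [-16]
LOAD 1   → [-16, 1]
DUP      → [-16, 1, 1]
OVER     → [-16, 1, 1, 1]
POP      → [-16, 1, 1]
DUP      → [-16, 1, 1, 1]
ROT      → [-16, 1, 1, 1]

[-16, 1, 1, 1]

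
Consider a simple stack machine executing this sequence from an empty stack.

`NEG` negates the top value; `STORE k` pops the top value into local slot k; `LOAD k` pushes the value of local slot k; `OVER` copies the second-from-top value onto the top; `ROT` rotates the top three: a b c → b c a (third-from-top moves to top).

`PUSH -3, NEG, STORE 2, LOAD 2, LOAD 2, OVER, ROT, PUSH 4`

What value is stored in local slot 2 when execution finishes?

PUSH -3  [-3]
NEG      [3]
STORE 2  []
LOAD 2   [3]
LOAD 2   [3, 3]
OVER     [3, 3, 3]
ROT      [3, 3, 3]
PUSH 4   [3, 3, 3, 4]

3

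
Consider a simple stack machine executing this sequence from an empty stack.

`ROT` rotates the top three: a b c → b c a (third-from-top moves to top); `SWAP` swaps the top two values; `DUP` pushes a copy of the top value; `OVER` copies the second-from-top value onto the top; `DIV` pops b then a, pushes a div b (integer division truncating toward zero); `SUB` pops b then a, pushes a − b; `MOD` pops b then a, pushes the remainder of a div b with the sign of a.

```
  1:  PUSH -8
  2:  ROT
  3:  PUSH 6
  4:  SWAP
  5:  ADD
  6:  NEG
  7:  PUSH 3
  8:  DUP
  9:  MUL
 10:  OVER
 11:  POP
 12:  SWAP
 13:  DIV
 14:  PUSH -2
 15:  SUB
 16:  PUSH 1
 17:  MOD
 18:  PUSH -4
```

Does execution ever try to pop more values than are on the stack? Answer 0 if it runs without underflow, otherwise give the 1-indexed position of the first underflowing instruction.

PUSH -8 : [-8]
ROT  — needs 3 operands, stack has 1 → underflow

2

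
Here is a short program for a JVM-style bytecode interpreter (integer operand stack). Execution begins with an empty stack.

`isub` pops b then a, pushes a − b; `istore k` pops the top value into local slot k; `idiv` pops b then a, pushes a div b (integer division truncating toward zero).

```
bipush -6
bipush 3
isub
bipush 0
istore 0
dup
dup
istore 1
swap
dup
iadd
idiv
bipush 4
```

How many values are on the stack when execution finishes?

2

bipush -6  [-6]
bipush 3   [-6, 3]
isub       [-9]
bipush 0   [-9, 0]
istore 0   [-9]
dup        [-9, -9]
dup        [-9, -9, -9]
istore 1   [-9, -9]
swap       [-9, -9]
dup        [-9, -9, -9]
iadd       [-9, -18]
idiv       [0]
bipush 4   [0, 4]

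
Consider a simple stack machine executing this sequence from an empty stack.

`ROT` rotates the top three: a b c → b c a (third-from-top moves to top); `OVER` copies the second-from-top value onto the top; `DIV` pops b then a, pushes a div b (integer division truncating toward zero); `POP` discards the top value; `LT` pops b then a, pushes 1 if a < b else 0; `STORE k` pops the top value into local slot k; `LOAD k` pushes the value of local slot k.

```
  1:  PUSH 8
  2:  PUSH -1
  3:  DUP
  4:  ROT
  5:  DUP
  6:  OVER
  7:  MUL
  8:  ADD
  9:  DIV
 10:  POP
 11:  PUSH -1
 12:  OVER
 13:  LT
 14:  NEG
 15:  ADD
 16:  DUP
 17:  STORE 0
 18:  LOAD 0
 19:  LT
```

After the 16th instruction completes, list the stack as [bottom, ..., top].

[-1, -1]

PUSH 8  -> 8
PUSH -1 -> 8 -1
DUP     -> 8 -1 -1
ROT     -> -1 -1 8
DUP     -> -1 -1 8 8
OVER    -> -1 -1 8 8 8
MUL     -> -1 -1 8 64
ADD     -> -1 -1 72
DIV     -> -1 0
POP     -> -1
PUSH -1 -> -1 -1
OVER    -> -1 -1 -1
LT      -> -1 0
NEG     -> -1 0
ADD     -> -1
DUP     -> -1 -1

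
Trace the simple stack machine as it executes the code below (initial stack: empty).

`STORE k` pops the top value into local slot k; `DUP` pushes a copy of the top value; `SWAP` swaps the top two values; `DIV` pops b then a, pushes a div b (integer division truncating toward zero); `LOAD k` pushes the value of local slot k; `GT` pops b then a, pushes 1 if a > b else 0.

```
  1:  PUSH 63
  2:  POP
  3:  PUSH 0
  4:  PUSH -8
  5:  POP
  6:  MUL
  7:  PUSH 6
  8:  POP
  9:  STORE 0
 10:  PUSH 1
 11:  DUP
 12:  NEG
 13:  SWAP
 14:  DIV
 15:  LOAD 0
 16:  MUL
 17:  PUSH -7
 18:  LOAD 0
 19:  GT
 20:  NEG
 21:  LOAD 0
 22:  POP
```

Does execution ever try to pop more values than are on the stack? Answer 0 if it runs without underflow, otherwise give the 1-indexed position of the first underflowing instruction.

PUSH 63 → [63]
POP     → []
PUSH 0  → [0]
PUSH -8 → [0, -8]
POP     → [0]
MUL  — needs 2 operands, stack has 1 → underflow

6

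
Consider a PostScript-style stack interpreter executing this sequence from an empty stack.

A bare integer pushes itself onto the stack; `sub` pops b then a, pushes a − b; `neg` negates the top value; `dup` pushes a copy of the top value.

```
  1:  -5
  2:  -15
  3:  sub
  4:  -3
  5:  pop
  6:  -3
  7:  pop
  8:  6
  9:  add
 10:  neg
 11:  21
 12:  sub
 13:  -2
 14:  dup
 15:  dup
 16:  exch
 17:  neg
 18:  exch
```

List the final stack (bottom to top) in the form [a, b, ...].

-5   → -5
-15  → -5 -15
sub  → 10
-3   → 10 -3
pop  → 10
-3   → 10 -3
pop  → 10
6    → 10 6
add  → 16
neg  → -16
21   → -16 21
sub  → -37
-2   → -37 -2
dup  → -37 -2 -2
dup  → -37 -2 -2 -2
exch → -37 -2 -2 -2
neg  → -37 -2 -2 2
exch → -37 -2 2 -2

[-37, -2, 2, -2]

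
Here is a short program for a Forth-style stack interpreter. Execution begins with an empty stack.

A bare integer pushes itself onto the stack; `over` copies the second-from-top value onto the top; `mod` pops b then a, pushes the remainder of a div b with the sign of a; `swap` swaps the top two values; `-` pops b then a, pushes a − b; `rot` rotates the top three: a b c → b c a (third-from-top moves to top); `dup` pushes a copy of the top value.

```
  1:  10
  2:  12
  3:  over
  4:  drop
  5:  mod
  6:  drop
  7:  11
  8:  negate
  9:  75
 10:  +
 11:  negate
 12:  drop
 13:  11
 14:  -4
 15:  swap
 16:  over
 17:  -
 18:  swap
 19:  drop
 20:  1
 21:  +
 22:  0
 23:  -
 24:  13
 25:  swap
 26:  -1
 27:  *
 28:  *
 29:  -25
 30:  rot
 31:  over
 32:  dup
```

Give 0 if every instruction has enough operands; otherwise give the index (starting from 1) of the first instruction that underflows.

30

10      [10]
12      [10, 12]
over    [10, 12, 10]
drop    [10, 12]
mod     [10]
drop    []
11      [11]
negate  [-11]
75      [-11, 75]
+       [64]
negate  [-64]
drop    []
11      [11]
-4      [11, -4]
swap    [-4, 11]
over    [-4, 11, -4]
-       [-4, 15]
swap    [15, -4]
drop    [15]
1       [15, 1]
+       [16]
0       [16, 0]
-       [16]
13      [16, 13]
swap    [13, 16]
-1      [13, 16, -1]
*       [13, -16]
*       [-208]
-25     [-208, -25]
rot  — needs 3 operands, stack has 2 → underflow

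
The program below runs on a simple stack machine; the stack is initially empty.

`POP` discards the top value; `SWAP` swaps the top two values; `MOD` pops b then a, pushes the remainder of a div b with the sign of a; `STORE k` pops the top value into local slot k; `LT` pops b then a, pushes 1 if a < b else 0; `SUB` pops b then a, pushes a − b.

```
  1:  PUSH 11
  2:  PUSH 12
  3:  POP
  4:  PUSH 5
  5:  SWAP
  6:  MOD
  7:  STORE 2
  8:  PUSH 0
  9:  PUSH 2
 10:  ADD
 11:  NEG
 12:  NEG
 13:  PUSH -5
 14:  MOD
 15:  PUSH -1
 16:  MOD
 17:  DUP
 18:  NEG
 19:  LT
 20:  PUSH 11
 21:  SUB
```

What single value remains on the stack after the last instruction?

-11

PUSH 11 : [11]
PUSH 12 : [11, 12]
POP     : [11]
PUSH 5  : [11, 5]
SWAP    : [5, 11]
MOD     : [5]
STORE 2 : []
PUSH 0  : [0]
PUSH 2  : [0, 2]
ADD     : [2]
NEG     : [-2]
NEG     : [2]
PUSH -5 : [2, -5]
MOD     : [2]
PUSH -1 : [2, -1]
MOD     : [0]
DUP     : [0, 0]
NEG     : [0, 0]
LT      : [0]
PUSH 11 : [0, 11]
SUB     : [-11]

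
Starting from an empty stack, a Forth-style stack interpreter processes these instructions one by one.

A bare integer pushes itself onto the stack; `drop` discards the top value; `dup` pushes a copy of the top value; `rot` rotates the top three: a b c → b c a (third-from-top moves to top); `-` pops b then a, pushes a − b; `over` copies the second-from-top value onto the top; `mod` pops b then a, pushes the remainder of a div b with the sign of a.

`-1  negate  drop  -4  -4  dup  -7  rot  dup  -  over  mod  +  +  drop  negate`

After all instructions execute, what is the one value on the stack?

-1     -> [-1]
negate -> [1]
drop   -> []
-4     -> [-4]
-4     -> [-4, -4]
dup    -> [-4, -4, -4]
-7     -> [-4, -4, -4, -7]
rot    -> [-4, -4, -7, -4]
dup    -> [-4, -4, -7, -4, -4]
-      -> [-4, -4, -7, 0]
over   -> [-4, -4, -7, 0, -7]
mod    -> [-4, -4, -7, 0]
+      -> [-4, -4, -7]
+      -> [-4, -11]
drop   -> [-4]
negate -> [4]

4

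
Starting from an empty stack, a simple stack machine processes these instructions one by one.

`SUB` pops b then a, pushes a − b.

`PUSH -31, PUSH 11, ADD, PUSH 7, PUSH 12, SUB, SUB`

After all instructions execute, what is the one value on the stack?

PUSH -31  [-31]
PUSH 11   [-31, 11]
ADD       [-20]
PUSH 7    [-20, 7]
PUSH 12   [-20, 7, 12]
SUB       [-20, -5]
SUB       [-15]

-15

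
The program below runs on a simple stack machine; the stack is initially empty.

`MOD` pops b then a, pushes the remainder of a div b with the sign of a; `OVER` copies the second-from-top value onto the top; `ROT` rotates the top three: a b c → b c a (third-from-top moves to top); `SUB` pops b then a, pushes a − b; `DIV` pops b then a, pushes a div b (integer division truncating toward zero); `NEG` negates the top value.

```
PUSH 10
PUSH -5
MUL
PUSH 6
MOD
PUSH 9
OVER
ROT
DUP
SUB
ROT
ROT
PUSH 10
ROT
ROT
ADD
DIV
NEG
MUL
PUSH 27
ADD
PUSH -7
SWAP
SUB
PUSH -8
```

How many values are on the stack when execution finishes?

2

PUSH 10 : [10]
PUSH -5 : [10, -5]
MUL     : [-50]
PUSH 6  : [-50, 6]
MOD     : [-2]
PUSH 9  : [-2, 9]
OVER    : [-2, 9, -2]
ROT     : [9, -2, -2]
DUP     : [9, -2, -2, -2]
SUB     : [9, -2, 0]
ROT     : [-2, 0, 9]
ROT     : [0, 9, -2]
PUSH 10 : [0, 9, -2, 10]
ROT     : [0, -2, 10, 9]
ROT     : [0, 10, 9, -2]
ADD     : [0, 10, 7]
DIV     : [0, 1]
NEG     : [0, -1]
MUL     : [0]
PUSH 27 : [0, 27]
ADD     : [27]
PUSH -7 : [27, -7]
SWAP    : [-7, 27]
SUB     : [-34]
PUSH -8 : [-34, -8]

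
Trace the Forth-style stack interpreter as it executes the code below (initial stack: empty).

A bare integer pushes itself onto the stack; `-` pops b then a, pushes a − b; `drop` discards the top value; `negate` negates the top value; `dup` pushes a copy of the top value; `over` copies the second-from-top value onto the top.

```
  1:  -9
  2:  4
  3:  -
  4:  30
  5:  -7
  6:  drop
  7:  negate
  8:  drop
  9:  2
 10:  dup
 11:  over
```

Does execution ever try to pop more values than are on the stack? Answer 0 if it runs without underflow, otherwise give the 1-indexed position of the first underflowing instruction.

-9      [-9]
4       [-9, 4]
-       [-13]
30      [-13, 30]
-7      [-13, 30, -7]
drop    [-13, 30]
negate  [-13, -30]
drop    [-13]
2       [-13, 2]
dup     [-13, 2, 2]
over    [-13, 2, 2, 2]

0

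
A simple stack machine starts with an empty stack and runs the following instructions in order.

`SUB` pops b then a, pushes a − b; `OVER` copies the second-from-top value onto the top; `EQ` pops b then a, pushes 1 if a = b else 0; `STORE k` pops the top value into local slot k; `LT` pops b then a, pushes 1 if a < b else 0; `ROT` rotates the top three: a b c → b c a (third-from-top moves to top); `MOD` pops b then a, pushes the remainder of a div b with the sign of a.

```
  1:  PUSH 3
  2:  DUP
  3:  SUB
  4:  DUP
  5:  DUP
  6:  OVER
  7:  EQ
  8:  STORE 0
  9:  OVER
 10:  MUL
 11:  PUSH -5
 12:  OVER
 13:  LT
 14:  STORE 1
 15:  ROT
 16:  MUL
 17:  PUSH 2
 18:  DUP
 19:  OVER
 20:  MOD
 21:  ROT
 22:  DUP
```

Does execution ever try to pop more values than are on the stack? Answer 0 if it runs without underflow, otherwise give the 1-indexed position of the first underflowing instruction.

15

PUSH 3  → [3]
DUP     → [3, 3]
SUB     → [0]
DUP     → [0, 0]
DUP     → [0, 0, 0]
OVER    → [0, 0, 0, 0]
EQ      → [0, 0, 1]
STORE 0 → [0, 0]
OVER    → [0, 0, 0]
MUL     → [0, 0]
PUSH -5 → [0, 0, -5]
OVER    → [0, 0, -5, 0]
LT      → [0, 0, 1]
STORE 1 → [0, 0]
ROT  — needs 3 operands, stack has 2 → underflow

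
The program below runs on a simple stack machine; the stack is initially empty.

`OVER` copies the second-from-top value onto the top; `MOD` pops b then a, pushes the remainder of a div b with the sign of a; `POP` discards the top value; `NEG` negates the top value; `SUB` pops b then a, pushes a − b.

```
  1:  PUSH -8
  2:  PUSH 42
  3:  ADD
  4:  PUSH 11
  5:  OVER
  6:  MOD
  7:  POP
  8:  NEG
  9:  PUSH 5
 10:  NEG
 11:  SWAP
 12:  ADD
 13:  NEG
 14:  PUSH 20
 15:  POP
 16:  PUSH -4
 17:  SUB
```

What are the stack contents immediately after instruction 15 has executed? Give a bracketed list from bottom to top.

PUSH -8  [-8]
PUSH 42  [-8, 42]
ADD      [34]
PUSH 11  [34, 11]
OVER     [34, 11, 34]
MOD      [34, 11]
POP      [34]
NEG      [-34]
PUSH 5   [-34, 5]
NEG      [-34, -5]
SWAP     [-5, -34]
ADD      [-39]
NEG      [39]
PUSH 20  [39, 20]
POP      [39]

[39]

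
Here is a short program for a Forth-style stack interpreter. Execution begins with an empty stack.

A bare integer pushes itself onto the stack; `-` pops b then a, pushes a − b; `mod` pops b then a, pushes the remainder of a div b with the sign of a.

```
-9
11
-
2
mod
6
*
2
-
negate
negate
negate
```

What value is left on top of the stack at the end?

-9      [-9]
11      [-9, 11]
-       [-20]
2       [-20, 2]
mod     [0]
6       [0, 6]
*       [0]
2       [0, 2]
-       [-2]
negate  [2]
negate  [-2]
negate  [2]

2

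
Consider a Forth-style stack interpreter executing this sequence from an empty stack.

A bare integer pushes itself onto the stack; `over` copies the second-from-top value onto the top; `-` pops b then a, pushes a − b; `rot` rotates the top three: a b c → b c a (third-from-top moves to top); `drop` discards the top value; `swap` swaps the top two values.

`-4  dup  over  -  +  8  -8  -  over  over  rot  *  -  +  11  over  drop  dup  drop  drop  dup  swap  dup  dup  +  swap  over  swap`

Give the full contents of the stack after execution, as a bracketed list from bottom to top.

-4   → [-4]
dup  → [-4, -4]
over → [-4, -4, -4]
-    → [-4, 0]
+    → [-4]
8    → [-4, 8]
-8   → [-4, 8, -8]
-    → [-4, 16]
over → [-4, 16, -4]
over → [-4, 16, -4, 16]
rot  → [-4, -4, 16, 16]
*    → [-4, -4, 256]
-    → [-4, -260]
+    → [-264]
11   → [-264, 11]
over → [-264, 11, -264]
drop → [-264, 11]
dup  → [-264, 11, 11]
drop → [-264, 11]
drop → [-264]
dup  → [-264, -264]
swap → [-264, -264]
dup  → [-264, -264, -264]
dup  → [-264, -264, -264, -264]
+    → [-264, -264, -528]
swap → [-264, -528, -264]
over → [-264, -528, -264, -528]
swap → [-264, -528, -528, -264]

[-264, -528, -528, -264]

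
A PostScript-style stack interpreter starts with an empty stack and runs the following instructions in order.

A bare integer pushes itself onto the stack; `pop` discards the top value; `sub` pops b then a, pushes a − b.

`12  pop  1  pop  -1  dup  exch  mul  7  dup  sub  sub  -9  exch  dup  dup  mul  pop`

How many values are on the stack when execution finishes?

12   -> [12]
pop  -> []
1    -> [1]
pop  -> []
-1   -> [-1]
dup  -> [-1, -1]
exch -> [-1, -1]
mul  -> [1]
7    -> [1, 7]
dup  -> [1, 7, 7]
sub  -> [1, 0]
sub  -> [1]
-9   -> [1, -9]
exch -> [-9, 1]
dup  -> [-9, 1, 1]
dup  -> [-9, 1, 1, 1]
mul  -> [-9, 1, 1]
pop  -> [-9, 1]

2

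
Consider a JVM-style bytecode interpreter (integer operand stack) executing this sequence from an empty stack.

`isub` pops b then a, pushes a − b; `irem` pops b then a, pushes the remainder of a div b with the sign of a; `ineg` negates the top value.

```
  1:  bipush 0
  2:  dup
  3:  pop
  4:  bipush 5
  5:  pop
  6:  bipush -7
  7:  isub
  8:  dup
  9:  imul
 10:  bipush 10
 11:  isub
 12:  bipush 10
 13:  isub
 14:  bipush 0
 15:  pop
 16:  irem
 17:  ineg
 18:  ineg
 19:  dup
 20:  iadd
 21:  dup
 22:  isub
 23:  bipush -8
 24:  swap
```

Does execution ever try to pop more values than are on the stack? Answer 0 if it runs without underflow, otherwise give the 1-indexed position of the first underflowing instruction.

16

bipush 0  → 0
dup       → 0 0
pop       → 0
bipush 5  → 0 5
pop       → 0
bipush -7 → 0 -7
isub      → 7
dup       → 7 7
imul      → 49
bipush 10 → 49 10
isub      → 39
bipush 10 → 39 10
isub      → 29
bipush 0  → 29 0
pop       → 29
irem  — needs 2 operands, stack has 1 → underflow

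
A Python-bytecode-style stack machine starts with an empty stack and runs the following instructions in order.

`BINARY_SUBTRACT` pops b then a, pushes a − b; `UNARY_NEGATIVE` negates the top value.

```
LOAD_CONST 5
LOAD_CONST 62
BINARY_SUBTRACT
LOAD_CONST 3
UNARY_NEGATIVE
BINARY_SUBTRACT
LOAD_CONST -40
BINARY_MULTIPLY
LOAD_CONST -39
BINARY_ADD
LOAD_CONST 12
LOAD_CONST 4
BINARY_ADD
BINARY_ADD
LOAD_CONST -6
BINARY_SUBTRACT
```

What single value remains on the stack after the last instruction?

LOAD_CONST 5    : [5]
LOAD_CONST 62   : [5, 62]
BINARY_SUBTRACT : [-57]
LOAD_CONST 3    : [-57, 3]
UNARY_NEGATIVE  : [-57, -3]
BINARY_SUBTRACT : [-54]
LOAD_CONST -40  : [-54, -40]
BINARY_MULTIPLY : [2160]
LOAD_CONST -39  : [2160, -39]
BINARY_ADD      : [2121]
LOAD_CONST 12   : [2121, 12]
LOAD_CONST 4    : [2121, 12, 4]
BINARY_ADD      : [2121, 16]
BINARY_ADD      : [2137]
LOAD_CONST -6   : [2137, -6]
BINARY_SUBTRACT : [2143]

2143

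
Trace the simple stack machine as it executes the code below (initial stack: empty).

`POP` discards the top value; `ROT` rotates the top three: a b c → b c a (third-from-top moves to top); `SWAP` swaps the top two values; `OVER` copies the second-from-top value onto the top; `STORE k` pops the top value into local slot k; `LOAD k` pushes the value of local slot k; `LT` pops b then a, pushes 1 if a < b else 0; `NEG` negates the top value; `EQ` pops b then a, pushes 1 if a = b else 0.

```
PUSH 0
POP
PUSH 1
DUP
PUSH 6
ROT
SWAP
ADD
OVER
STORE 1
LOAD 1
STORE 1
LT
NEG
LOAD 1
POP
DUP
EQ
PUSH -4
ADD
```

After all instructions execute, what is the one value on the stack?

-3

PUSH 0  -> 0
POP     -> (empty)
PUSH 1  -> 1
DUP     -> 1 1
PUSH 6  -> 1 1 6
ROT     -> 1 6 1
SWAP    -> 1 1 6
ADD     -> 1 7
OVER    -> 1 7 1
STORE 1 -> 1 7
LOAD 1  -> 1 7 1
STORE 1 -> 1 7
LT      -> 1
NEG     -> -1
LOAD 1  -> -1 1
POP     -> -1
DUP     -> -1 -1
EQ      -> 1
PUSH -4 -> 1 -4
ADD     -> -3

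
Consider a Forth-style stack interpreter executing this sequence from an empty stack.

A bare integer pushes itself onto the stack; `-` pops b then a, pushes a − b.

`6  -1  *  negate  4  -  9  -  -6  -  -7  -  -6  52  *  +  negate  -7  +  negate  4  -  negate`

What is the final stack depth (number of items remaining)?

6      → 6
-1     → 6 -1
*      → -6
negate → 6
4      → 6 4
-      → 2
9      → 2 9
-      → -7
-6     → -7 -6
-      → -1
-7     → -1 -7
-      → 6
-6     → 6 -6
52     → 6 -6 52
*      → 6 -312
+      → -306
negate → 306
-7     → 306 -7
+      → 299
negate → -299
4      → -299 4
-      → -303
negate → 303

1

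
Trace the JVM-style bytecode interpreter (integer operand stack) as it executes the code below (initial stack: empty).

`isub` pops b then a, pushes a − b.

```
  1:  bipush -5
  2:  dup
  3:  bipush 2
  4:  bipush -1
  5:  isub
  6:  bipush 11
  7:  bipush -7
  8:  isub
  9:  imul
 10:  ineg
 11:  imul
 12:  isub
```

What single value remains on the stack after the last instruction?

-275

bipush -5 -> [-5]
dup       -> [-5, -5]
bipush 2  -> [-5, -5, 2]
bipush -1 -> [-5, -5, 2, -1]
isub      -> [-5, -5, 3]
bipush 11 -> [-5, -5, 3, 11]
bipush -7 -> [-5, -5, 3, 11, -7]
isub      -> [-5, -5, 3, 18]
imul      -> [-5, -5, 54]
ineg      -> [-5, -5, -54]
imul      -> [-5, 270]
isub      -> [-275]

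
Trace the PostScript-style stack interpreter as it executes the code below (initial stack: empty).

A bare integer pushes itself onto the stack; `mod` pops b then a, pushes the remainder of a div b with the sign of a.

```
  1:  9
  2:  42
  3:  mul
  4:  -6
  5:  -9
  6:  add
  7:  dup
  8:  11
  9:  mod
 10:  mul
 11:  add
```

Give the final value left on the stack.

438

9   -> 9
42  -> 9 42
mul -> 378
-6  -> 378 -6
-9  -> 378 -6 -9
add -> 378 -15
dup -> 378 -15 -15
11  -> 378 -15 -15 11
mod -> 378 -15 -4
mul -> 378 60
add -> 438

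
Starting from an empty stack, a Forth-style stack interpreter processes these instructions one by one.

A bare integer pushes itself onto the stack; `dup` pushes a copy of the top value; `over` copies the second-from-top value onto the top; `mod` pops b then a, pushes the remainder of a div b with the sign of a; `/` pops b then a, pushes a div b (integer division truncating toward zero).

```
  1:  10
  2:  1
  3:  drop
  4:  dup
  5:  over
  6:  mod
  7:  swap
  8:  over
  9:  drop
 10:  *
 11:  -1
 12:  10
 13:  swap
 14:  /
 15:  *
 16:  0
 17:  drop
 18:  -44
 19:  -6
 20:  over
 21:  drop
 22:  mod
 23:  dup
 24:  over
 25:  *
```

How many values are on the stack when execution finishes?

10    [10]
1     [10, 1]
drop  [10]
dup   [10, 10]
over  [10, 10, 10]
mod   [10, 0]
swap  [0, 10]
over  [0, 10, 0]
drop  [0, 10]
*     [0]
-1    [0, -1]
10    [0, -1, 10]
swap  [0, 10, -1]
/     [0, -10]
*     [0]
0     [0, 0]
drop  [0]
-44   [0, -44]
-6    [0, -44, -6]
over  [0, -44, -6, -44]
drop  [0, -44, -6]
mod   [0, -2]
dup   [0, -2, -2]
over  [0, -2, -2, -2]
*     [0, -2, 4]

3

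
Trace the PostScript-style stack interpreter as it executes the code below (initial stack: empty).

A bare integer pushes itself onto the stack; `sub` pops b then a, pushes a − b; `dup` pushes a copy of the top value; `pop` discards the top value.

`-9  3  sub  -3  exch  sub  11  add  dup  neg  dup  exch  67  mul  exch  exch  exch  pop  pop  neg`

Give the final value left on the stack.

-20

-9    -9
3     -9 3
sub   -12
-3    -12 -3
exch  -3 -12
sub   9
11    9 11
add   20
dup   20 20
neg   20 -20
dup   20 -20 -20
exch  20 -20 -20
67    20 -20 -20 67
mul   20 -20 -1340
exch  20 -1340 -20
exch  20 -20 -1340
exch  20 -1340 -20
pop   20 -1340
pop   20
neg   -20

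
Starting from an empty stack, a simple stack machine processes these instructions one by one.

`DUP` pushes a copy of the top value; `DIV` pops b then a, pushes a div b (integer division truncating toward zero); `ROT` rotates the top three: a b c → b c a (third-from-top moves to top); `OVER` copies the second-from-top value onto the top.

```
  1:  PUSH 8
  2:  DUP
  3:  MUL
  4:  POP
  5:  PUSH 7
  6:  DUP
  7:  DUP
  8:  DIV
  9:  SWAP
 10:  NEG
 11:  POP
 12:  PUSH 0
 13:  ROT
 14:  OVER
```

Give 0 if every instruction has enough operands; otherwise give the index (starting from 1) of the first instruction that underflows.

PUSH 8 → [8]
DUP    → [8, 8]
MUL    → [64]
POP    → []
PUSH 7 → [7]
DUP    → [7, 7]
DUP    → [7, 7, 7]
DIV    → [7, 1]
SWAP   → [1, 7]
NEG    → [1, -7]
POP    → [1]
PUSH 0 → [1, 0]
ROT  — needs 3 operands, stack has 2 → underflow

13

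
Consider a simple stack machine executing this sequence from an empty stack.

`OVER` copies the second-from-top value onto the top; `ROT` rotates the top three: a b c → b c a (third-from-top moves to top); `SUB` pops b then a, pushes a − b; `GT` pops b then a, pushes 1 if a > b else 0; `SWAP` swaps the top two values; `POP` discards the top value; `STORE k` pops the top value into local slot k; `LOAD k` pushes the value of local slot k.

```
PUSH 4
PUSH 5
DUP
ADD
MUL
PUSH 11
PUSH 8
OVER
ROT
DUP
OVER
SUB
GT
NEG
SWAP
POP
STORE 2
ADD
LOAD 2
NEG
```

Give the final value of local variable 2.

PUSH 4  : [4]
PUSH 5  : [4, 5]
DUP     : [4, 5, 5]
ADD     : [4, 10]
MUL     : [40]
PUSH 11 : [40, 11]
PUSH 8  : [40, 11, 8]
OVER    : [40, 11, 8, 11]
ROT     : [40, 8, 11, 11]
DUP     : [40, 8, 11, 11, 11]
OVER    : [40, 8, 11, 11, 11, 11]
SUB     : [40, 8, 11, 11, 0]
GT      : [40, 8, 11, 1]
NEG     : [40, 8, 11, -1]
SWAP    : [40, 8, -1, 11]
POP     : [40, 8, -1]
STORE 2 : [40, 8]
ADD     : [48]
LOAD 2  : [48, -1]
NEG     : [48, 1]

-1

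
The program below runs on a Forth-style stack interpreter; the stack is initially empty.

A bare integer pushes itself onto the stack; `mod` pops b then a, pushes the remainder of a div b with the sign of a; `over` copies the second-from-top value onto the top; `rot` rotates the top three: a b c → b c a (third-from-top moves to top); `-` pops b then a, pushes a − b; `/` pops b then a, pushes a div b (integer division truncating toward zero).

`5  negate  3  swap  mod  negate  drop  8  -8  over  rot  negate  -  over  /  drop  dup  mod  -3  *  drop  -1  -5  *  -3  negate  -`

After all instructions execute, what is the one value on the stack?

2

5      -> 5
negate -> -5
3      -> -5 3
swap   -> 3 -5
mod    -> 3
negate -> -3
drop   -> (empty)
8      -> 8
-8     -> 8 -8
over   -> 8 -8 8
rot    -> -8 8 8
negate -> -8 8 -8
-      -> -8 16
over   -> -8 16 -8
/      -> -8 -2
drop   -> -8
dup    -> -8 -8
mod    -> 0
-3     -> 0 -3
*      -> 0
drop   -> (empty)
-1     -> -1
-5     -> -1 -5
*      -> 5
-3     -> 5 -3
negate -> 5 3
-      -> 2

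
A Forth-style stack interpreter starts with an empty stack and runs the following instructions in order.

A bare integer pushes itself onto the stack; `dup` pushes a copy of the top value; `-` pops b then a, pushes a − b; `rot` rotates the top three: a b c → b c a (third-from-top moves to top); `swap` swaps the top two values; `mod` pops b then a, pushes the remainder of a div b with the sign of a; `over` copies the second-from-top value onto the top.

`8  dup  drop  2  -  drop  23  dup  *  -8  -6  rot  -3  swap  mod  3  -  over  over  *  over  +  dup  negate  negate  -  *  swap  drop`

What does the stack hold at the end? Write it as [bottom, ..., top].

[-8, 0]

8      : [8]
dup    : [8, 8]
drop   : [8]
2      : [8, 2]
-      : [6]
drop   : []
23     : [23]
dup    : [23, 23]
*      : [529]
-8     : [529, -8]
-6     : [529, -8, -6]
rot    : [-8, -6, 529]
-3     : [-8, -6, 529, -3]
swap   : [-8, -6, -3, 529]
mod    : [-8, -6, -3]
3      : [-8, -6, -3, 3]
-      : [-8, -6, -6]
over   : [-8, -6, -6, -6]
over   : [-8, -6, -6, -6, -6]
*      : [-8, -6, -6, 36]
over   : [-8, -6, -6, 36, -6]
+      : [-8, -6, -6, 30]
dup    : [-8, -6, -6, 30, 30]
negate : [-8, -6, -6, 30, -30]
negate : [-8, -6, -6, 30, 30]
-      : [-8, -6, -6, 0]
*      : [-8, -6, 0]
swap   : [-8, 0, -6]
drop   : [-8, 0]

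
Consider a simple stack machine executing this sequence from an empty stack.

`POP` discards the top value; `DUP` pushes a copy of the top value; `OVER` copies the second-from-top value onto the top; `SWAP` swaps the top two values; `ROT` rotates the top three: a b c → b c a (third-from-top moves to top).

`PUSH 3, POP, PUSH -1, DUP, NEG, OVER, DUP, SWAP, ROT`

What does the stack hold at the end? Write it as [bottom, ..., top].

PUSH 3  → 3
POP     → (empty)
PUSH -1 → -1
DUP     → -1 -1
NEG     → -1 1
OVER    → -1 1 -1
DUP     → -1 1 -1 -1
SWAP    → -1 1 -1 -1
ROT     → -1 -1 -1 1

[-1, -1, -1, 1]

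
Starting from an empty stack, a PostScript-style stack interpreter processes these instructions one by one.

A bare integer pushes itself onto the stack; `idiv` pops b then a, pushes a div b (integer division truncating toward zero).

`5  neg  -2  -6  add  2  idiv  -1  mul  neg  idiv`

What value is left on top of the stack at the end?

5    : 5
neg  : -5
-2   : -5 -2
-6   : -5 -2 -6
add  : -5 -8
2    : -5 -8 2
idiv : -5 -4
-1   : -5 -4 -1
mul  : -5 4
neg  : -5 -4
idiv : 1

1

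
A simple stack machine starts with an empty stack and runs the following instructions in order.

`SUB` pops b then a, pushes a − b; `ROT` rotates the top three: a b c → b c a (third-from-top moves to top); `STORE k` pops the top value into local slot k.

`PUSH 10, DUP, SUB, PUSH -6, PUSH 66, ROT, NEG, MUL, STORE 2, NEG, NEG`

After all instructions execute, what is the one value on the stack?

PUSH 10 -> 10
DUP     -> 10 10
SUB     -> 0
PUSH -6 -> 0 -6
PUSH 66 -> 0 -6 66
ROT     -> -6 66 0
NEG     -> -6 66 0
MUL     -> -6 0
STORE 2 -> -6
NEG     -> 6
NEG     -> -6

-6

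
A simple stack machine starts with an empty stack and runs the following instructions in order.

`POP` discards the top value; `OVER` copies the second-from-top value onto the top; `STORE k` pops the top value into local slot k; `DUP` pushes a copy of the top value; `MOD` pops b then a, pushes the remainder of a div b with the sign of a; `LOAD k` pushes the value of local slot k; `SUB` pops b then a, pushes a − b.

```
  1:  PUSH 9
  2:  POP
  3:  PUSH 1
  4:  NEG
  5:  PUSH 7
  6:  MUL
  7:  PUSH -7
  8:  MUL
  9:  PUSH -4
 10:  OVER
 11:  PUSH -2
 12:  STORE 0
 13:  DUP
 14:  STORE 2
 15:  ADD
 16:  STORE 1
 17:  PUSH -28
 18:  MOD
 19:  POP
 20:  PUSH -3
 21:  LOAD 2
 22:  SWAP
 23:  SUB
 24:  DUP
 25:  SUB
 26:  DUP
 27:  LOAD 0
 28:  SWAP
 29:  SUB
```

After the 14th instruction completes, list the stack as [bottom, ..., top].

PUSH 9  : 9
POP     : (empty)
PUSH 1  : 1
NEG     : -1
PUSH 7  : -1 7
MUL     : -7
PUSH -7 : -7 -7
MUL     : 49
PUSH -4 : 49 -4
OVER    : 49 -4 49
PUSH -2 : 49 -4 49 -2
STORE 0 : 49 -4 49
DUP     : 49 -4 49 49
STORE 2 : 49 -4 49

[49, -4, 49]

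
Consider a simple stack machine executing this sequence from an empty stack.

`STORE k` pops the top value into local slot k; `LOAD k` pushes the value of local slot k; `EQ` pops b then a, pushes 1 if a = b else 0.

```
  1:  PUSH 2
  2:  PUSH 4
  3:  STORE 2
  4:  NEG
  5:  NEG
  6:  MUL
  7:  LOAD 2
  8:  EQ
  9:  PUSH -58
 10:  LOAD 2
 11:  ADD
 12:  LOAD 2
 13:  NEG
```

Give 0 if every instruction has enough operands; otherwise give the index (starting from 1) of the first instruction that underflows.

PUSH 2  : [2]
PUSH 4  : [2, 4]
STORE 2 : [2]
NEG     : [-2]
NEG     : [2]
MUL  — needs 2 operands, stack has 1 → underflow

6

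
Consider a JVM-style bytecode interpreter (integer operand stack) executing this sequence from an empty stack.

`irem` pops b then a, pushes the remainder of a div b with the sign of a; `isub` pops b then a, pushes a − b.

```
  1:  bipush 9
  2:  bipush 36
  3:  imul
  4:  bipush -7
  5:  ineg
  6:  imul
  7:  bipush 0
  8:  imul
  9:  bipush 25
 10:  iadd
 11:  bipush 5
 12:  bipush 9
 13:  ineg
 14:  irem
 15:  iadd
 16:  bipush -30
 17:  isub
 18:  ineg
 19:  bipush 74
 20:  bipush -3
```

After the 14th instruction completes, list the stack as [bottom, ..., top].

[25, 5]

bipush 9   [9]
bipush 36  [9, 36]
imul       [324]
bipush -7  [324, -7]
ineg       [324, 7]
imul       [2268]
bipush 0   [2268, 0]
imul       [0]
bipush 25  [0, 25]
iadd       [25]
bipush 5   [25, 5]
bipush 9   [25, 5, 9]
ineg       [25, 5, -9]
irem       [25, 5]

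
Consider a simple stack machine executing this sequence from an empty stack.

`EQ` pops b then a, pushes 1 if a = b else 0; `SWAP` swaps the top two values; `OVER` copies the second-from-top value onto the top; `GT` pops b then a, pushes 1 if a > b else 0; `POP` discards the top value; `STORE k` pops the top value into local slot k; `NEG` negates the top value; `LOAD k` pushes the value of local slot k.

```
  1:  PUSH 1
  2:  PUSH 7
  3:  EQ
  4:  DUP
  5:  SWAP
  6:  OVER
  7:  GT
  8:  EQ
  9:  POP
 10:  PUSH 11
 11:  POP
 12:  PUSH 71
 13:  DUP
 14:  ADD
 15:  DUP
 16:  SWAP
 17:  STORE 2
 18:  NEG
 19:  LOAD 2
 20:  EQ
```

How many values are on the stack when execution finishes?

PUSH 1  -> [1]
PUSH 7  -> [1, 7]
EQ      -> [0]
DUP     -> [0, 0]
SWAP    -> [0, 0]
OVER    -> [0, 0, 0]
GT      -> [0, 0]
EQ      -> [1]
POP     -> []
PUSH 11 -> [11]
POP     -> []
PUSH 71 -> [71]
DUP     -> [71, 71]
ADD     -> [142]
DUP     -> [142, 142]
SWAP    -> [142, 142]
STORE 2 -> [142]
NEG     -> [-142]
LOAD 2  -> [-142, 142]
EQ      -> [0]

1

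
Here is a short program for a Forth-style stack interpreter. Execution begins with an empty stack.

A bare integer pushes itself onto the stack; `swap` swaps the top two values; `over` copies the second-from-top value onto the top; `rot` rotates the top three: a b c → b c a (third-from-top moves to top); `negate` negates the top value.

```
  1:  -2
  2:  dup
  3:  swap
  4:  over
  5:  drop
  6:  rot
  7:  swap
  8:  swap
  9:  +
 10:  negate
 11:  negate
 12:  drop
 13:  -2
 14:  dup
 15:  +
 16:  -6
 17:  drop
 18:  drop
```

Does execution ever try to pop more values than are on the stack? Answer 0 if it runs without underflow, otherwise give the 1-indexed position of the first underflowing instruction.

6

-2   : -2
dup  : -2 -2
swap : -2 -2
over : -2 -2 -2
drop : -2 -2
rot  — needs 3 operands, stack has 2 → underflow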